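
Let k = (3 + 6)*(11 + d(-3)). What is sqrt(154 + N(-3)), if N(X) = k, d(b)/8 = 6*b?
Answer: I*sqrt(1043) ≈ 32.296*I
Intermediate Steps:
d(b) = 48*b (d(b) = 8*(6*b) = 48*b)
k = -1197 (k = (3 + 6)*(11 + 48*(-3)) = 9*(11 - 144) = 9*(-133) = -1197)
N(X) = -1197
sqrt(154 + N(-3)) = sqrt(154 - 1197) = sqrt(-1043) = I*sqrt(1043)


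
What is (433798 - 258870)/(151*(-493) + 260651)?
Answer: 10933/11638 ≈ 0.93942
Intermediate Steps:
(433798 - 258870)/(151*(-493) + 260651) = 174928/(-74443 + 260651) = 174928/186208 = 174928*(1/186208) = 10933/11638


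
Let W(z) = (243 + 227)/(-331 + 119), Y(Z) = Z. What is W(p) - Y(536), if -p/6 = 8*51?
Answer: -57051/106 ≈ -538.22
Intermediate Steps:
p = -2448 (p = -48*51 = -6*408 = -2448)
W(z) = -235/106 (W(z) = 470/(-212) = 470*(-1/212) = -235/106)
W(p) - Y(536) = -235/106 - 1*536 = -235/106 - 536 = -57051/106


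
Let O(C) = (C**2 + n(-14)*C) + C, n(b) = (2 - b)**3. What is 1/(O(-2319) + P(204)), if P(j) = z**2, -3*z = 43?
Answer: -9/37106789 ≈ -2.4254e-7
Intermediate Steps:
z = -43/3 (z = -1/3*43 = -43/3 ≈ -14.333)
P(j) = 1849/9 (P(j) = (-43/3)**2 = 1849/9)
O(C) = C**2 + 4097*C (O(C) = (C**2 + (-(-2 - 14)**3)*C) + C = (C**2 + (-1*(-16)**3)*C) + C = (C**2 + (-1*(-4096))*C) + C = (C**2 + 4096*C) + C = C**2 + 4097*C)
1/(O(-2319) + P(204)) = 1/(-2319*(4097 - 2319) + 1849/9) = 1/(-2319*1778 + 1849/9) = 1/(-4123182 + 1849/9) = 1/(-37106789/9) = -9/37106789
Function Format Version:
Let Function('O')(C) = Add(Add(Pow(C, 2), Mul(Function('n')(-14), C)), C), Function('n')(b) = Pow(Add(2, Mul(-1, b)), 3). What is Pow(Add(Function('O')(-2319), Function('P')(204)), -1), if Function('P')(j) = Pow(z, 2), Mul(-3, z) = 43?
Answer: Rational(-9, 37106789) ≈ -2.4254e-7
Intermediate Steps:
z = Rational(-43, 3) (z = Mul(Rational(-1, 3), 43) = Rational(-43, 3) ≈ -14.333)
Function('P')(j) = Rational(1849, 9) (Function('P')(j) = Pow(Rational(-43, 3), 2) = Rational(1849, 9))
Function('O')(C) = Add(Pow(C, 2), Mul(4097, C)) (Function('O')(C) = Add(Add(Pow(C, 2), Mul(Mul(-1, Pow(Add(-2, -14), 3)), C)), C) = Add(Add(Pow(C, 2), Mul(Mul(-1, Pow(-16, 3)), C)), C) = Add(Add(Pow(C, 2), Mul(Mul(-1, -4096), C)), C) = Add(Add(Pow(C, 2), Mul(4096, C)), C) = Add(Pow(C, 2), Mul(4097, C)))
Pow(Add(Function('O')(-2319), Function('P')(204)), -1) = Pow(Add(Mul(-2319, Add(4097, -2319)), Rational(1849, 9)), -1) = Pow(Add(Mul(-2319, 1778), Rational(1849, 9)), -1) = Pow(Add(-4123182, Rational(1849, 9)), -1) = Pow(Rational(-37106789, 9), -1) = Rational(-9, 37106789)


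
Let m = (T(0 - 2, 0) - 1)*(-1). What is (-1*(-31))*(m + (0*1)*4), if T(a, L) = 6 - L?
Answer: -155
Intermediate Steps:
m = -5 (m = ((6 - 1*0) - 1)*(-1) = ((6 + 0) - 1)*(-1) = (6 - 1)*(-1) = 5*(-1) = -5)
(-1*(-31))*(m + (0*1)*4) = (-1*(-31))*(-5 + (0*1)*4) = 31*(-5 + 0*4) = 31*(-5 + 0) = 31*(-5) = -155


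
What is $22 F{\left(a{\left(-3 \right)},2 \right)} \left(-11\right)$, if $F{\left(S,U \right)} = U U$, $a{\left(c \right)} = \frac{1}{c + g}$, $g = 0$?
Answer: $-968$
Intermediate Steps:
$a{\left(c \right)} = \frac{1}{c}$ ($a{\left(c \right)} = \frac{1}{c + 0} = \frac{1}{c}$)
$F{\left(S,U \right)} = U^{2}$
$22 F{\left(a{\left(-3 \right)},2 \right)} \left(-11\right) = 22 \cdot 2^{2} \left(-11\right) = 22 \cdot 4 \left(-11\right) = 88 \left(-11\right) = -968$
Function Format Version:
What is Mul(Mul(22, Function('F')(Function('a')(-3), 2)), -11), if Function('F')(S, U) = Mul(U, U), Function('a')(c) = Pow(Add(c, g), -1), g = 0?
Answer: -968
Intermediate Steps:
Function('a')(c) = Pow(c, -1) (Function('a')(c) = Pow(Add(c, 0), -1) = Pow(c, -1))
Function('F')(S, U) = Pow(U, 2)
Mul(Mul(22, Function('F')(Function('a')(-3), 2)), -11) = Mul(Mul(22, Pow(2, 2)), -11) = Mul(Mul(22, 4), -11) = Mul(88, -11) = -968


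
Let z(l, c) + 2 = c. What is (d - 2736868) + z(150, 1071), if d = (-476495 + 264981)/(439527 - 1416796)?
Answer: -2673611341417/977269 ≈ -2.7358e+6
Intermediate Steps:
z(l, c) = -2 + c
d = 211514/977269 (d = -211514/(-977269) = -211514*(-1/977269) = 211514/977269 ≈ 0.21643)
(d - 2736868) + z(150, 1071) = (211514/977269 - 2736868) + (-2 + 1071) = -2674656041978/977269 + 1069 = -2673611341417/977269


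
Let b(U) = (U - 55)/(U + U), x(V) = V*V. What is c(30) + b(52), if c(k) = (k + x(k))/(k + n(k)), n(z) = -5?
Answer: 19329/520 ≈ 37.171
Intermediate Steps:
x(V) = V²
b(U) = (-55 + U)/(2*U) (b(U) = (-55 + U)/((2*U)) = (-55 + U)*(1/(2*U)) = (-55 + U)/(2*U))
c(k) = (k + k²)/(-5 + k) (c(k) = (k + k²)/(k - 5) = (k + k²)/(-5 + k))
c(30) + b(52) = 30*(1 + 30)/(-5 + 30) + (½)*(-55 + 52)/52 = 30*31/25 + (½)*(1/52)*(-3) = 30*(1/25)*31 - 3/104 = 186/5 - 3/104 = 19329/520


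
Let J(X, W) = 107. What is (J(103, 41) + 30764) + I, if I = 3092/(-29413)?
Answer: 908005631/29413 ≈ 30871.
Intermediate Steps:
I = -3092/29413 (I = 3092*(-1/29413) = -3092/29413 ≈ -0.10512)
(J(103, 41) + 30764) + I = (107 + 30764) - 3092/29413 = 30871 - 3092/29413 = 908005631/29413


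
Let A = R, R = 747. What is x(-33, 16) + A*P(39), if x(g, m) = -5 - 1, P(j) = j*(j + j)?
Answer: 2272368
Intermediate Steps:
P(j) = 2*j² (P(j) = j*(2*j) = 2*j²)
A = 747
x(g, m) = -6
x(-33, 16) + A*P(39) = -6 + 747*(2*39²) = -6 + 747*(2*1521) = -6 + 747*3042 = -6 + 2272374 = 2272368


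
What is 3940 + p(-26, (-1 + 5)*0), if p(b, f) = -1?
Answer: 3939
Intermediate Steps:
3940 + p(-26, (-1 + 5)*0) = 3940 - 1 = 3939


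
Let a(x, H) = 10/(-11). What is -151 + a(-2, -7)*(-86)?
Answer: -801/11 ≈ -72.818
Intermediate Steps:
a(x, H) = -10/11 (a(x, H) = 10*(-1/11) = -10/11)
-151 + a(-2, -7)*(-86) = -151 - 10/11*(-86) = -151 + 860/11 = -801/11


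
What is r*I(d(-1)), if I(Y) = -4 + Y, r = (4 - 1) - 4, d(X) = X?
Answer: 5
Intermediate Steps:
r = -1 (r = 3 - 4 = -1)
r*I(d(-1)) = -(-4 - 1) = -1*(-5) = 5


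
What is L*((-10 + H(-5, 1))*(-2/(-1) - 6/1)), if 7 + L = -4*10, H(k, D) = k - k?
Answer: -1880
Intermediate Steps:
H(k, D) = 0
L = -47 (L = -7 - 4*10 = -7 - 40 = -47)
L*((-10 + H(-5, 1))*(-2/(-1) - 6/1)) = -47*(-10 + 0)*(-2/(-1) - 6/1) = -(-470)*(-2*(-1) - 6*1) = -(-470)*(2 - 6) = -(-470)*(-4) = -47*40 = -1880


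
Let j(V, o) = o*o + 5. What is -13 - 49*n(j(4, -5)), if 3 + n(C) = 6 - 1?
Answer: -111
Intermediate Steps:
j(V, o) = 5 + o**2 (j(V, o) = o**2 + 5 = 5 + o**2)
n(C) = 2 (n(C) = -3 + (6 - 1) = -3 + 5 = 2)
-13 - 49*n(j(4, -5)) = -13 - 49*2 = -13 - 98 = -111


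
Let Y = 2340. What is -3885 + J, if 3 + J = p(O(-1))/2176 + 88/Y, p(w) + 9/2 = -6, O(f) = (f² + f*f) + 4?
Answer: -9898453501/2545920 ≈ -3888.0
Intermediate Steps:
O(f) = 4 + 2*f² (O(f) = (f² + f²) + 4 = 2*f² + 4 = 4 + 2*f²)
p(w) = -21/2 (p(w) = -9/2 - 6 = -21/2)
J = -7554301/2545920 (J = -3 + (-21/2/2176 + 88/2340) = -3 + (-21/2*1/2176 + 88*(1/2340)) = -3 + (-21/4352 + 22/585) = -3 + 83459/2545920 = -7554301/2545920 ≈ -2.9672)
-3885 + J = -3885 - 7554301/2545920 = -9898453501/2545920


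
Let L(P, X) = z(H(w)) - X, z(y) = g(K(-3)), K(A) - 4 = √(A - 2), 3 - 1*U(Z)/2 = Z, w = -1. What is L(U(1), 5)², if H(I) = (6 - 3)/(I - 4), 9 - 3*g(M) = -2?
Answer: 16/9 ≈ 1.7778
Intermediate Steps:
U(Z) = 6 - 2*Z
K(A) = 4 + √(-2 + A) (K(A) = 4 + √(A - 2) = 4 + √(-2 + A))
g(M) = 11/3 (g(M) = 3 - ⅓*(-2) = 3 + ⅔ = 11/3)
H(I) = 3/(-4 + I)
z(y) = 11/3
L(P, X) = 11/3 - X
L(U(1), 5)² = (11/3 - 1*5)² = (11/3 - 5)² = (-4/3)² = 16/9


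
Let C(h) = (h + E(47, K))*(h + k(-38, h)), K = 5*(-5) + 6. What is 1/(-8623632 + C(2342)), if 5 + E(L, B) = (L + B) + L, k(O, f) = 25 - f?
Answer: -1/8563332 ≈ -1.1678e-7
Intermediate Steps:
K = -19 (K = -25 + 6 = -19)
E(L, B) = -5 + B + 2*L (E(L, B) = -5 + ((L + B) + L) = -5 + ((B + L) + L) = -5 + (B + 2*L) = -5 + B + 2*L)
C(h) = 1750 + 25*h (C(h) = (h + (-5 - 19 + 2*47))*(h + (25 - h)) = (h + (-5 - 19 + 94))*25 = (h + 70)*25 = (70 + h)*25 = 1750 + 25*h)
1/(-8623632 + C(2342)) = 1/(-8623632 + (1750 + 25*2342)) = 1/(-8623632 + (1750 + 58550)) = 1/(-8623632 + 60300) = 1/(-8563332) = -1/8563332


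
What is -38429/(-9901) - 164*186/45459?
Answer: 481641269/150029853 ≈ 3.2103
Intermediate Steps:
-38429/(-9901) - 164*186/45459 = -38429*(-1/9901) - 30504*1/45459 = 38429/9901 - 10168/15153 = 481641269/150029853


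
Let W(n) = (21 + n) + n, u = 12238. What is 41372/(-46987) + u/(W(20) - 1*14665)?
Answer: -589611797/343099074 ≈ -1.7185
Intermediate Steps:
W(n) = 21 + 2*n
41372/(-46987) + u/(W(20) - 1*14665) = 41372/(-46987) + 12238/((21 + 2*20) - 1*14665) = 41372*(-1/46987) + 12238/((21 + 40) - 14665) = -41372/46987 + 12238/(61 - 14665) = -41372/46987 + 12238/(-14604) = -41372/46987 + 12238*(-1/14604) = -41372/46987 - 6119/7302 = -589611797/343099074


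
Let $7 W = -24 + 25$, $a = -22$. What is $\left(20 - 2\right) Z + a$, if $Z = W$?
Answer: $- \frac{136}{7} \approx -19.429$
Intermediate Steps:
$W = \frac{1}{7}$ ($W = \frac{-24 + 25}{7} = \frac{1}{7} \cdot 1 = \frac{1}{7} \approx 0.14286$)
$Z = \frac{1}{7} \approx 0.14286$
$\left(20 - 2\right) Z + a = \left(20 - 2\right) \frac{1}{7} - 22 = 18 \cdot \frac{1}{7} - 22 = \frac{18}{7} - 22 = - \frac{136}{7}$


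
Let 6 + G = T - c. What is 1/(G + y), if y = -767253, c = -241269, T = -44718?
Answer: -1/570708 ≈ -1.7522e-6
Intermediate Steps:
G = 196545 (G = -6 + (-44718 - 1*(-241269)) = -6 + (-44718 + 241269) = -6 + 196551 = 196545)
1/(G + y) = 1/(196545 - 767253) = 1/(-570708) = -1/570708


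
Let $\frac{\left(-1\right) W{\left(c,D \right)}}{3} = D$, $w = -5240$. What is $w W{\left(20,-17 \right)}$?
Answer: $-267240$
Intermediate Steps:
$W{\left(c,D \right)} = - 3 D$
$w W{\left(20,-17 \right)} = - 5240 \left(\left(-3\right) \left(-17\right)\right) = \left(-5240\right) 51 = -267240$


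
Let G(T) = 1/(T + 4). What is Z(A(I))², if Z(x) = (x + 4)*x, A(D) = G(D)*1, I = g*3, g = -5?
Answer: 1849/14641 ≈ 0.12629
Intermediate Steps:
G(T) = 1/(4 + T)
I = -15 (I = -5*3 = -15)
A(D) = 1/(4 + D)
Z(x) = x*(4 + x) (Z(x) = (4 + x)*x = x*(4 + x))
Z(A(I))² = ((4 + 1/(4 - 15))/(4 - 15))² = ((4 + 1/(-11))/(-11))² = (-(4 - 1/11)/11)² = (-1/11*43/11)² = (-43/121)² = 1849/14641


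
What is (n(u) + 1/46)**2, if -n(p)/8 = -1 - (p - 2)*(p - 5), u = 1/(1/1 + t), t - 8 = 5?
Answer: 35901533529/5080516 ≈ 7066.5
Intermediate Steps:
t = 13 (t = 8 + 5 = 13)
u = 1/14 (u = 1/(1/1 + 13) = 1/(1 + 13) = 1/14 ≈ 0.071429)
n(p) = 8 + 8*(-5 + p)*(-2 + p) (n(p) = -8*(-1 - (p - 2)*(p - 5)) = -8*(-1 - (-2 + p)*(-5 + p)) = -8*(-1 - (-5 + p)*(-2 + p)) = 8 + 8*(-5 + p)*(-2 + p))
(n(u) + 1/46)**2 = ((88 - 56*1/14 + 8*(1/14)**2) + 1/46)**2 = ((88 - 4 + 8*(1/196)) + 1/46)**2 = ((88 - 4 + 2/49) + 1/46)**2 = (4118/49 + 1/46)**2 = (189477/2254)**2 = 35901533529/5080516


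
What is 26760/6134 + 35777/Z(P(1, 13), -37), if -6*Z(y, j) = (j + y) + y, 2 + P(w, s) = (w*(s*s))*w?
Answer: -218131498/303633 ≈ -718.41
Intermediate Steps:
P(w, s) = -2 + s²*w² (P(w, s) = -2 + (w*(s*s))*w = -2 + (w*s²)*w = -2 + s²*w²)
Z(y, j) = -y/3 - j/6 (Z(y, j) = -((j + y) + y)/6 = -(j + 2*y)/6 = -y/3 - j/6)
26760/6134 + 35777/Z(P(1, 13), -37) = 26760/6134 + 35777/(-(-2 + 13²*1²)/3 - ⅙*(-37)) = 26760*(1/6134) + 35777/(-(-2 + 169*1)/3 + 37/6) = 13380/3067 + 35777/(-(-2 + 169)/3 + 37/6) = 13380/3067 + 35777/(-⅓*167 + 37/6) = 13380/3067 + 35777/(-167/3 + 37/6) = 13380/3067 + 35777/(-99/2) = 13380/3067 + 35777*(-2/99) = 13380/3067 - 71554/99 = -218131498/303633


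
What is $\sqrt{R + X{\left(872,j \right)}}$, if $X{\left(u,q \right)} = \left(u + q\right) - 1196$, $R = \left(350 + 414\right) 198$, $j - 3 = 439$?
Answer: $\sqrt{151390} \approx 389.09$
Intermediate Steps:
$j = 442$ ($j = 3 + 439 = 442$)
$R = 151272$ ($R = 764 \cdot 198 = 151272$)
$X{\left(u,q \right)} = -1196 + q + u$ ($X{\left(u,q \right)} = \left(q + u\right) - 1196 = -1196 + q + u$)
$\sqrt{R + X{\left(872,j \right)}} = \sqrt{151272 + \left(-1196 + 442 + 872\right)} = \sqrt{151272 + 118} = \sqrt{151390}$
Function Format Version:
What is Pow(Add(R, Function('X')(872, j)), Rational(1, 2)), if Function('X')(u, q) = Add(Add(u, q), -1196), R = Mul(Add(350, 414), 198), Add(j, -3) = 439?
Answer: Pow(151390, Rational(1, 2)) ≈ 389.09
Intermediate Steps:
j = 442 (j = Add(3, 439) = 442)
R = 151272 (R = Mul(764, 198) = 151272)
Function('X')(u, q) = Add(-1196, q, u) (Function('X')(u, q) = Add(Add(q, u), -1196) = Add(-1196, q, u))
Pow(Add(R, Function('X')(872, j)), Rational(1, 2)) = Pow(Add(151272, Add(-1196, 442, 872)), Rational(1, 2)) = Pow(Add(151272, 118), Rational(1, 2)) = Pow(151390, Rational(1, 2))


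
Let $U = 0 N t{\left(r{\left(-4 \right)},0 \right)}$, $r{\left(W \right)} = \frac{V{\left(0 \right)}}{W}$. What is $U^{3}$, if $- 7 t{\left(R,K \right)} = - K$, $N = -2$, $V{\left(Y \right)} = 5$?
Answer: $0$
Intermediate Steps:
$r{\left(W \right)} = \frac{5}{W}$
$t{\left(R,K \right)} = \frac{K}{7}$ ($t{\left(R,K \right)} = - \frac{\left(-1\right) K}{7} = \frac{K}{7}$)
$U = 0$ ($U = 0 \left(-2\right) \frac{1}{7} \cdot 0 = 0 \cdot 0 = 0$)
$U^{3} = 0^{3} = 0$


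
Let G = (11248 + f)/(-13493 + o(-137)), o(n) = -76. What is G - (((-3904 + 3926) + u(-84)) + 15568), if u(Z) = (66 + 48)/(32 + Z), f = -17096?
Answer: -5499132979/352794 ≈ -15587.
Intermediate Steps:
u(Z) = 114/(32 + Z)
G = 5848/13569 (G = (11248 - 17096)/(-13493 - 76) = -5848/(-13569) = -5848*(-1/13569) = 5848/13569 ≈ 0.43098)
G - (((-3904 + 3926) + u(-84)) + 15568) = 5848/13569 - (((-3904 + 3926) + 114/(32 - 84)) + 15568) = 5848/13569 - ((22 + 114/(-52)) + 15568) = 5848/13569 - ((22 + 114*(-1/52)) + 15568) = 5848/13569 - ((22 - 57/26) + 15568) = 5848/13569 - (515/26 + 15568) = 5848/13569 - 1*405283/26 = 5848/13569 - 405283/26 = -5499132979/352794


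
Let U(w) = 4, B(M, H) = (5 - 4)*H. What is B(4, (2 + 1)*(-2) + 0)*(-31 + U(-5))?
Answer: 162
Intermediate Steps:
B(M, H) = H (B(M, H) = 1*H = H)
B(4, (2 + 1)*(-2) + 0)*(-31 + U(-5)) = ((2 + 1)*(-2) + 0)*(-31 + 4) = (3*(-2) + 0)*(-27) = (-6 + 0)*(-27) = -6*(-27) = 162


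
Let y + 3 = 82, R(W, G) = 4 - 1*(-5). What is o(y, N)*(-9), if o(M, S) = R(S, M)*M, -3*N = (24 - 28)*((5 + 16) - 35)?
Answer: -6399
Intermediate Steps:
R(W, G) = 9 (R(W, G) = 4 + 5 = 9)
N = -56/3 (N = -(24 - 28)*((5 + 16) - 35)/3 = -(-4)*(21 - 35)/3 = -(-4)*(-14)/3 = -⅓*56 = -56/3 ≈ -18.667)
y = 79 (y = -3 + 82 = 79)
o(M, S) = 9*M
o(y, N)*(-9) = (9*79)*(-9) = 711*(-9) = -6399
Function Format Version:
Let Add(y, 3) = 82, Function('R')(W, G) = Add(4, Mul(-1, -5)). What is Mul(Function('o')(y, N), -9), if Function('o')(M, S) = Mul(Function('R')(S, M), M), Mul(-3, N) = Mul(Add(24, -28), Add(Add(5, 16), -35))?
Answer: -6399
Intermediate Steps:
Function('R')(W, G) = 9 (Function('R')(W, G) = Add(4, 5) = 9)
N = Rational(-56, 3) (N = Mul(Rational(-1, 3), Mul(Add(24, -28), Add(Add(5, 16), -35))) = Mul(Rational(-1, 3), Mul(-4, Add(21, -35))) = Mul(Rational(-1, 3), Mul(-4, -14)) = Mul(Rational(-1, 3), 56) = Rational(-56, 3) ≈ -18.667)
y = 79 (y = Add(-3, 82) = 79)
Function('o')(M, S) = Mul(9, M)
Mul(Function('o')(y, N), -9) = Mul(Mul(9, 79), -9) = Mul(711, -9) = -6399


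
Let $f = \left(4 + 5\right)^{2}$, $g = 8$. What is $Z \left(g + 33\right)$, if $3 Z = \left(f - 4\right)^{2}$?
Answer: $\frac{243089}{3} \approx 81030.0$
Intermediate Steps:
$f = 81$ ($f = 9^{2} = 81$)
$Z = \frac{5929}{3}$ ($Z = \frac{\left(81 - 4\right)^{2}}{3} = \frac{77^{2}}{3} = \frac{1}{3} \cdot 5929 = \frac{5929}{3} \approx 1976.3$)
$Z \left(g + 33\right) = \frac{5929 \left(8 + 33\right)}{3} = \frac{5929}{3} \cdot 41 = \frac{243089}{3}$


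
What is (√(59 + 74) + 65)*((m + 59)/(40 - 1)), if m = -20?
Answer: 65 + √133 ≈ 76.533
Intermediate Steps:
(√(59 + 74) + 65)*((m + 59)/(40 - 1)) = (√(59 + 74) + 65)*((-20 + 59)/(40 - 1)) = (√133 + 65)*(39/39) = (65 + √133)*(39*(1/39)) = (65 + √133)*1 = 65 + √133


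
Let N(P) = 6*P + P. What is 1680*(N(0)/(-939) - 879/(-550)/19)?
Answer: 147672/1045 ≈ 141.31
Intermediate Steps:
N(P) = 7*P
1680*(N(0)/(-939) - 879/(-550)/19) = 1680*((7*0)/(-939) - 879/(-550)/19) = 1680*(0*(-1/939) - 879*(-1/550)*(1/19)) = 1680*(0 + (879/550)*(1/19)) = 1680*(0 + 879/10450) = 1680*(879/10450) = 147672/1045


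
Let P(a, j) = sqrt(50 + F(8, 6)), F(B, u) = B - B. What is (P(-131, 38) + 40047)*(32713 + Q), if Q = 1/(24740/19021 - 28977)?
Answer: 722033974110558060/551146777 + 90148322484900*sqrt(2)/551146777 ≈ 1.3103e+9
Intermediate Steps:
F(B, u) = 0
P(a, j) = 5*sqrt(2) (P(a, j) = sqrt(50 + 0) = sqrt(50) = 5*sqrt(2))
Q = -19021/551146777 (Q = 1/(24740*(1/19021) - 28977) = 1/(24740/19021 - 28977) = 1/(-551146777/19021) = -19021/551146777 ≈ -3.4512e-5)
(P(-131, 38) + 40047)*(32713 + Q) = (5*sqrt(2) + 40047)*(32713 - 19021/551146777) = (40047 + 5*sqrt(2))*(18029664496980/551146777) = 722033974110558060/551146777 + 90148322484900*sqrt(2)/551146777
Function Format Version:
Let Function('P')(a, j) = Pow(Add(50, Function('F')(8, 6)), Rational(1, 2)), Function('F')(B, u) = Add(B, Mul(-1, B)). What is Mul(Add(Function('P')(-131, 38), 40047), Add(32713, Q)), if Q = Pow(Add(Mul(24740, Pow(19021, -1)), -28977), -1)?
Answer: Add(Rational(722033974110558060, 551146777), Mul(Rational(90148322484900, 551146777), Pow(2, Rational(1, 2)))) ≈ 1.3103e+9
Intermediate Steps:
Function('F')(B, u) = 0
Function('P')(a, j) = Mul(5, Pow(2, Rational(1, 2))) (Function('P')(a, j) = Pow(Add(50, 0), Rational(1, 2)) = Pow(50, Rational(1, 2)) = Mul(5, Pow(2, Rational(1, 2))))
Q = Rational(-19021, 551146777) (Q = Pow(Add(Mul(24740, Rational(1, 19021)), -28977), -1) = Pow(Add(Rational(24740, 19021), -28977), -1) = Pow(Rational(-551146777, 19021), -1) = Rational(-19021, 551146777) ≈ -3.4512e-5)
Mul(Add(Function('P')(-131, 38), 40047), Add(32713, Q)) = Mul(Add(Mul(5, Pow(2, Rational(1, 2))), 40047), Add(32713, Rational(-19021, 551146777))) = Mul(Add(40047, Mul(5, Pow(2, Rational(1, 2)))), Rational(18029664496980, 551146777)) = Add(Rational(722033974110558060, 551146777), Mul(Rational(90148322484900, 551146777), Pow(2, Rational(1, 2))))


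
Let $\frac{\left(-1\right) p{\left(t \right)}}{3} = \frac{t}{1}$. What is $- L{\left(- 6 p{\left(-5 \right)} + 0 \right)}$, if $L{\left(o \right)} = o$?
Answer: $90$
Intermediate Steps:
$p{\left(t \right)} = - 3 t$ ($p{\left(t \right)} = - 3 \frac{t}{1} = - 3 t 1 = - 3 t$)
$- L{\left(- 6 p{\left(-5 \right)} + 0 \right)} = - (- 6 \left(\left(-3\right) \left(-5\right)\right) + 0) = - (\left(-6\right) 15 + 0) = - (-90 + 0) = \left(-1\right) \left(-90\right) = 90$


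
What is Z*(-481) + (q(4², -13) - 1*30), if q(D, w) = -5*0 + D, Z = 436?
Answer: -209730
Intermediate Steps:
q(D, w) = D (q(D, w) = 0 + D = D)
Z*(-481) + (q(4², -13) - 1*30) = 436*(-481) + (4² - 1*30) = -209716 + (16 - 30) = -209716 - 14 = -209730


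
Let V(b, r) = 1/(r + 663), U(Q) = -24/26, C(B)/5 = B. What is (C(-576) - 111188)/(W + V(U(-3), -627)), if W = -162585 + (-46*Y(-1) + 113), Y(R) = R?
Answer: 4106448/5847335 ≈ 0.70228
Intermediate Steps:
C(B) = 5*B
U(Q) = -12/13 (U(Q) = -24*1/26 = -12/13)
V(b, r) = 1/(663 + r)
W = -162426 (W = -162585 + (-46*(-1) + 113) = -162585 + (46 + 113) = -162585 + 159 = -162426)
(C(-576) - 111188)/(W + V(U(-3), -627)) = (5*(-576) - 111188)/(-162426 + 1/(663 - 627)) = (-2880 - 111188)/(-162426 + 1/36) = -114068/(-162426 + 1/36) = -114068/(-5847335/36) = -114068*(-36/5847335) = 4106448/5847335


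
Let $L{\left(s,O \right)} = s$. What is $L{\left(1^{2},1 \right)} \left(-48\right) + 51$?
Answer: $3$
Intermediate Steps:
$L{\left(1^{2},1 \right)} \left(-48\right) + 51 = 1^{2} \left(-48\right) + 51 = 1 \left(-48\right) + 51 = -48 + 51 = 3$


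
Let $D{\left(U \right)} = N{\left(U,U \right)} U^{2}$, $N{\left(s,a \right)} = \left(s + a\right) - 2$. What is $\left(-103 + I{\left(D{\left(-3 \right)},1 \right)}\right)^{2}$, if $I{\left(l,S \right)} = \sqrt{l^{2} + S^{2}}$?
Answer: $\left(103 - \sqrt{5185}\right)^{2} \approx 960.57$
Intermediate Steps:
$N{\left(s,a \right)} = -2 + a + s$ ($N{\left(s,a \right)} = \left(a + s\right) - 2 = -2 + a + s$)
$D{\left(U \right)} = U^{2} \left(-2 + 2 U\right)$ ($D{\left(U \right)} = \left(-2 + U + U\right) U^{2} = \left(-2 + 2 U\right) U^{2} = U^{2} \left(-2 + 2 U\right)$)
$I{\left(l,S \right)} = \sqrt{S^{2} + l^{2}}$
$\left(-103 + I{\left(D{\left(-3 \right)},1 \right)}\right)^{2} = \left(-103 + \sqrt{1^{2} + \left(2 \left(-3\right)^{2} \left(-1 - 3\right)\right)^{2}}\right)^{2} = \left(-103 + \sqrt{1 + \left(2 \cdot 9 \left(-4\right)\right)^{2}}\right)^{2} = \left(-103 + \sqrt{1 + \left(-72\right)^{2}}\right)^{2} = \left(-103 + \sqrt{1 + 5184}\right)^{2} = \left(-103 + \sqrt{5185}\right)^{2}$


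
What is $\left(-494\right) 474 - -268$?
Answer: $-233888$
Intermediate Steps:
$\left(-494\right) 474 - -268 = -234156 + 268 = -233888$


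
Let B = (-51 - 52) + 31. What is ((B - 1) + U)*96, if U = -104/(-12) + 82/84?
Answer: -42576/7 ≈ -6082.3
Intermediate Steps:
B = -72 (B = -103 + 31 = -72)
U = 135/14 (U = -104*(-1/12) + 82*(1/84) = 26/3 + 41/42 = 135/14 ≈ 9.6429)
((B - 1) + U)*96 = ((-72 - 1) + 135/14)*96 = (-73 + 135/14)*96 = -887/14*96 = -42576/7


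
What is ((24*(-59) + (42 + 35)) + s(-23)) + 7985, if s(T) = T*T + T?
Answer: 7152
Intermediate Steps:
s(T) = T + T² (s(T) = T² + T = T + T²)
((24*(-59) + (42 + 35)) + s(-23)) + 7985 = ((24*(-59) + (42 + 35)) - 23*(1 - 23)) + 7985 = ((-1416 + 77) - 23*(-22)) + 7985 = (-1339 + 506) + 7985 = -833 + 7985 = 7152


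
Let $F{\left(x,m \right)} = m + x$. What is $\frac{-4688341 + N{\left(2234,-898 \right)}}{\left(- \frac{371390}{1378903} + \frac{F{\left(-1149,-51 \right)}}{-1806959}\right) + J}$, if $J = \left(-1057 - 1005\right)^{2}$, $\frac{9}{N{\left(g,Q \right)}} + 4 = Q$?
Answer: $- \frac{957888722578735873037}{868706681475864518596} \approx -1.1027$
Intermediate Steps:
$N{\left(g,Q \right)} = \frac{9}{-4 + Q}$
$J = 4251844$ ($J = \left(-2062\right)^{2} = 4251844$)
$\frac{-4688341 + N{\left(2234,-898 \right)}}{\left(- \frac{371390}{1378903} + \frac{F{\left(-1149,-51 \right)}}{-1806959}\right) + J} = \frac{-4688341 + \frac{9}{-4 - 898}}{\left(- \frac{371390}{1378903} + \frac{-51 - 1149}{-1806959}\right) + 4251844} = \frac{-4688341 + \frac{9}{-902}}{\left(\left(-371390\right) \frac{1}{1378903} - - \frac{1200}{1806959}\right) + 4251844} = \frac{-4688341 + 9 \left(- \frac{1}{902}\right)}{\left(- \frac{371390}{1378903} + \frac{1200}{1806959}\right) + 4251844} = \frac{-4688341 - \frac{9}{902}}{- \frac{669431819410}{2491621185977} + 4251844} = - \frac{4228883591}{902 \cdot \frac{10593983920437372178}{2491621185977}} = \left(- \frac{4228883591}{902}\right) \frac{2491621185977}{10593983920437372178} = - \frac{957888722578735873037}{868706681475864518596}$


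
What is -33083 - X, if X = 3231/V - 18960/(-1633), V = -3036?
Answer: -2377837489/71852 ≈ -33094.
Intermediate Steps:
X = 757773/71852 (X = 3231/(-3036) - 18960/(-1633) = 3231*(-1/3036) - 18960*(-1/1633) = -1077/1012 + 18960/1633 = 757773/71852 ≈ 10.546)
-33083 - X = -33083 - 1*757773/71852 = -33083 - 757773/71852 = -2377837489/71852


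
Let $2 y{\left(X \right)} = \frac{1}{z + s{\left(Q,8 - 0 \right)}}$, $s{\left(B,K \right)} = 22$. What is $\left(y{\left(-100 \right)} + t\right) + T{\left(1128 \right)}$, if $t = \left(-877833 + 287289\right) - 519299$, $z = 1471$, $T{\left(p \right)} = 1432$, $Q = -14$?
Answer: $- \frac{3309715245}{2986} \approx -1.1084 \cdot 10^{6}$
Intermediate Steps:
$y{\left(X \right)} = \frac{1}{2986}$ ($y{\left(X \right)} = \frac{1}{2 \left(1471 + 22\right)} = \frac{1}{2 \cdot 1493} = \frac{1}{2} \cdot \frac{1}{1493} = \frac{1}{2986}$)
$t = -1109843$ ($t = -590544 - 519299 = -1109843$)
$\left(y{\left(-100 \right)} + t\right) + T{\left(1128 \right)} = \left(\frac{1}{2986} - 1109843\right) + 1432 = - \frac{3313991197}{2986} + 1432 = - \frac{3309715245}{2986}$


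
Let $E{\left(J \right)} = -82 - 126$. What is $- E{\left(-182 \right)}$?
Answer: $208$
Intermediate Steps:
$E{\left(J \right)} = -208$ ($E{\left(J \right)} = -82 - 126 = -208$)
$- E{\left(-182 \right)} = \left(-1\right) \left(-208\right) = 208$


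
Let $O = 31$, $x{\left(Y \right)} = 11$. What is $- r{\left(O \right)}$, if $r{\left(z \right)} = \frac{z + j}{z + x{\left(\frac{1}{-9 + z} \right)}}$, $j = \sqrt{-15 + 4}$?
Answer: $- \frac{31}{42} - \frac{i \sqrt{11}}{42} \approx -0.7381 - 0.078967 i$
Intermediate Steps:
$j = i \sqrt{11}$ ($j = \sqrt{-11} = i \sqrt{11} \approx 3.3166 i$)
$r{\left(z \right)} = \frac{z + i \sqrt{11}}{11 + z}$ ($r{\left(z \right)} = \frac{z + i \sqrt{11}}{z + 11} = \frac{z + i \sqrt{11}}{11 + z}$)
$- r{\left(O \right)} = - \frac{31 + i \sqrt{11}}{11 + 31} = - \frac{31 + i \sqrt{11}}{42} = - (\frac{31}{42} + \frac{i \sqrt{11}}{42}) = - \frac{31}{42} - \frac{i \sqrt{11}}{42}$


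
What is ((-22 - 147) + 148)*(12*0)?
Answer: 0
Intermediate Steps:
((-22 - 147) + 148)*(12*0) = (-169 + 148)*0 = -21*0 = 0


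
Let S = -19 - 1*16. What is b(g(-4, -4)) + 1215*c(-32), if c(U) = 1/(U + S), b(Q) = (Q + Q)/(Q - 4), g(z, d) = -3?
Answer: -8103/469 ≈ -17.277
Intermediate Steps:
S = -35 (S = -19 - 16 = -35)
b(Q) = 2*Q/(-4 + Q) (b(Q) = (2*Q)/(-4 + Q) = 2*Q/(-4 + Q))
c(U) = 1/(-35 + U) (c(U) = 1/(U - 35) = 1/(-35 + U))
b(g(-4, -4)) + 1215*c(-32) = 2*(-3)/(-4 - 3) + 1215/(-35 - 32) = 2*(-3)/(-7) + 1215/(-67) = 2*(-3)*(-1/7) + 1215*(-1/67) = 6/7 - 1215/67 = -8103/469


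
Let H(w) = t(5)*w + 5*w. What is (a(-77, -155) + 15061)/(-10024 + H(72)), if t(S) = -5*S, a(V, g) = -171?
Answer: -7445/5732 ≈ -1.2988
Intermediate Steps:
H(w) = -20*w (H(w) = (-5*5)*w + 5*w = -25*w + 5*w = -20*w)
(a(-77, -155) + 15061)/(-10024 + H(72)) = (-171 + 15061)/(-10024 - 20*72) = 14890/(-10024 - 1440) = 14890/(-11464) = 14890*(-1/11464) = -7445/5732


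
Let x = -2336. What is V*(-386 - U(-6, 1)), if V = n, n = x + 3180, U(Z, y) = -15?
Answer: -313124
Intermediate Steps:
n = 844 (n = -2336 + 3180 = 844)
V = 844
V*(-386 - U(-6, 1)) = 844*(-386 - 1*(-15)) = 844*(-386 + 15) = 844*(-371) = -313124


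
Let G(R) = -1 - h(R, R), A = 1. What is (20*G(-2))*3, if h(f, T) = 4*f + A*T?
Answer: 540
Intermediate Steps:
h(f, T) = T + 4*f (h(f, T) = 4*f + 1*T = 4*f + T = T + 4*f)
G(R) = -1 - 5*R (G(R) = -1 - (R + 4*R) = -1 - 5*R)
(20*G(-2))*3 = (20*(-1 - 5*(-2)))*3 = (20*(-1 + 10))*3 = (20*9)*3 = 180*3 = 540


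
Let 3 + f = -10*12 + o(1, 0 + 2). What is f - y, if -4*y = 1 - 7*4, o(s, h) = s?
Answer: -515/4 ≈ -128.75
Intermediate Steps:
f = -122 (f = -3 + (-10*12 + 1) = -3 + (-120 + 1) = -3 - 119 = -122)
y = 27/4 (y = -(1 - 7*4)/4 = -(1 - 28)/4 = -¼*(-27) = 27/4 ≈ 6.7500)
f - y = -122 - 1*27/4 = -122 - 27/4 = -515/4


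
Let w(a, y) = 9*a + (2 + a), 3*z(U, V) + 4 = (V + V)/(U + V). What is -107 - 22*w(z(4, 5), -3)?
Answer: 1643/27 ≈ 60.852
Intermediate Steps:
z(U, V) = -4/3 + 2*V/(3*(U + V)) (z(U, V) = -4/3 + ((V + V)/(U + V))/3 = -4/3 + ((2*V)/(U + V))/3 = -4/3 + (2*V/(U + V))/3 = -4/3 + 2*V/(3*(U + V)))
w(a, y) = 2 + 10*a
-107 - 22*w(z(4, 5), -3) = -107 - 22*(2 + 10*(2*(-1*5 - 2*4)/(3*(4 + 5)))) = -107 - 22*(2 + 10*((⅔)*(-5 - 8)/9)) = -107 - 22*(2 + 10*((⅔)*(⅑)*(-13))) = -107 - 22*(2 + 10*(-26/27)) = -107 - 22*(2 - 260/27) = -107 - 22*(-206/27) = -107 + 4532/27 = 1643/27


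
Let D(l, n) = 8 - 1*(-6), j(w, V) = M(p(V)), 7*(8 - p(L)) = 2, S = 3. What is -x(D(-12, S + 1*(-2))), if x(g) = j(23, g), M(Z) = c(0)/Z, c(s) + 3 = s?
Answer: 7/18 ≈ 0.38889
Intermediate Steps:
p(L) = 54/7 (p(L) = 8 - ⅐*2 = 8 - 2/7 = 54/7)
c(s) = -3 + s
M(Z) = -3/Z (M(Z) = (-3 + 0)/Z = -3/Z)
j(w, V) = -7/18 (j(w, V) = -3/54/7 = -3*7/54 = -7/18)
D(l, n) = 14 (D(l, n) = 8 + 6 = 14)
x(g) = -7/18
-x(D(-12, S + 1*(-2))) = -1*(-7/18) = 7/18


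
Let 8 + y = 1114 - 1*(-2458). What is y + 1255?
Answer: 4819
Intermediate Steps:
y = 3564 (y = -8 + (1114 - 1*(-2458)) = -8 + (1114 + 2458) = -8 + 3572 = 3564)
y + 1255 = 3564 + 1255 = 4819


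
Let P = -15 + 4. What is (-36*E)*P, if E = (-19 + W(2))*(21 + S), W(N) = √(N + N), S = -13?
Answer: -53856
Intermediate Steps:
P = -11
W(N) = √2*√N (W(N) = √(2*N) = √2*√N)
E = -136 (E = (-19 + √2*√2)*(21 - 13) = (-19 + 2)*8 = -17*8 = -136)
(-36*E)*P = -36*(-136)*(-11) = 4896*(-11) = -53856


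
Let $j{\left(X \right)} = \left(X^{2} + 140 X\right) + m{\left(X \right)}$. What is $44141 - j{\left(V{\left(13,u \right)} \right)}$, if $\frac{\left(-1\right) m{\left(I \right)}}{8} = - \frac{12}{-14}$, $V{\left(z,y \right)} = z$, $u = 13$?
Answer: $\frac{295112}{7} \approx 42159.0$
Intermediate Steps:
$m{\left(I \right)} = - \frac{48}{7}$ ($m{\left(I \right)} = - 8 \left(- \frac{12}{-14}\right) = - 8 \left(\left(-12\right) \left(- \frac{1}{14}\right)\right) = \left(-8\right) \frac{6}{7} = - \frac{48}{7}$)
$j{\left(X \right)} = - \frac{48}{7} + X^{2} + 140 X$ ($j{\left(X \right)} = \left(X^{2} + 140 X\right) - \frac{48}{7} = - \frac{48}{7} + X^{2} + 140 X$)
$44141 - j{\left(V{\left(13,u \right)} \right)} = 44141 - \left(- \frac{48}{7} + 13^{2} + 140 \cdot 13\right) = 44141 - \left(- \frac{48}{7} + 169 + 1820\right) = 44141 - \frac{13875}{7} = \frac{295112}{7}$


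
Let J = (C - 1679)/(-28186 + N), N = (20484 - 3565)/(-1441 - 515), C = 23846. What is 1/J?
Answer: -55148735/43358652 ≈ -1.2719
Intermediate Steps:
N = -16919/1956 (N = 16919/(-1956) = 16919*(-1/1956) = -16919/1956 ≈ -8.6498)
J = -43358652/55148735 (J = (23846 - 1679)/(-28186 - 16919/1956) = 22167/(-55148735/1956) = 22167*(-1956/55148735) = -43358652/55148735 ≈ -0.78621)
1/J = 1/(-43358652/55148735) = -55148735/43358652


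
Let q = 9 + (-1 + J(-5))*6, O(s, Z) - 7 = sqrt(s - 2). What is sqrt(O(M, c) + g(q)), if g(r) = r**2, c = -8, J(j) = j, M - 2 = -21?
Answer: sqrt(736 + I*sqrt(21)) ≈ 27.129 + 0.08446*I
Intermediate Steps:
M = -19 (M = 2 - 21 = -19)
O(s, Z) = 7 + sqrt(-2 + s) (O(s, Z) = 7 + sqrt(s - 2) = 7 + sqrt(-2 + s))
q = -27 (q = 9 + (-1 - 5)*6 = 9 - 6*6 = 9 - 36 = -27)
sqrt(O(M, c) + g(q)) = sqrt((7 + sqrt(-2 - 19)) + (-27)**2) = sqrt((7 + sqrt(-21)) + 729) = sqrt((7 + I*sqrt(21)) + 729) = sqrt(736 + I*sqrt(21))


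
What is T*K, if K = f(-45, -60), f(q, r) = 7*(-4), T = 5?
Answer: -140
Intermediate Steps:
f(q, r) = -28
K = -28
T*K = 5*(-28) = -140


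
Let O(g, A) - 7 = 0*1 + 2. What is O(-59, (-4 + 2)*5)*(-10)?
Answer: -90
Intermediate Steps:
O(g, A) = 9 (O(g, A) = 7 + (0*1 + 2) = 7 + (0 + 2) = 7 + 2 = 9)
O(-59, (-4 + 2)*5)*(-10) = 9*(-10) = -90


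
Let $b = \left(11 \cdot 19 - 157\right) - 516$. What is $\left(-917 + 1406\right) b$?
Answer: $-226896$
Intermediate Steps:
$b = -464$ ($b = \left(209 - 157\right) - 516 = 52 - 516 = -464$)
$\left(-917 + 1406\right) b = \left(-917 + 1406\right) \left(-464\right) = 489 \left(-464\right) = -226896$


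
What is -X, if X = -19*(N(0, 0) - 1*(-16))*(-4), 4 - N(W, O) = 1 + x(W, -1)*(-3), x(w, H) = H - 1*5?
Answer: -76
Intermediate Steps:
x(w, H) = -5 + H (x(w, H) = H - 5 = -5 + H)
N(W, O) = -15 (N(W, O) = 4 - (1 + (-5 - 1)*(-3)) = 4 - (1 - 6*(-3)) = 4 - (1 + 18) = 4 - 1*19 = 4 - 19 = -15)
X = 76 (X = -19*(-15 - 1*(-16))*(-4) = -19*(-15 + 16)*(-4) = -19*1*(-4) = -19*(-4) = 76)
-X = -1*76 = -76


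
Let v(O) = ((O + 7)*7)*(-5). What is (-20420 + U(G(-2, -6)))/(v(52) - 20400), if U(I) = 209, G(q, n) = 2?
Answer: 20211/22465 ≈ 0.89967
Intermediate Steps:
v(O) = -245 - 35*O (v(O) = ((7 + O)*7)*(-5) = (49 + 7*O)*(-5) = -245 - 35*O)
(-20420 + U(G(-2, -6)))/(v(52) - 20400) = (-20420 + 209)/((-245 - 35*52) - 20400) = -20211/((-245 - 1820) - 20400) = -20211/(-2065 - 20400) = -20211/(-22465) = -20211*(-1/22465) = 20211/22465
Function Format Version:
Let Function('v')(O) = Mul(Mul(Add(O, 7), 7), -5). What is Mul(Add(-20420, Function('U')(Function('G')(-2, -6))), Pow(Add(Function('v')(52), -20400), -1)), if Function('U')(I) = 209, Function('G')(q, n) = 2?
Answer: Rational(20211, 22465) ≈ 0.89967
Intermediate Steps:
Function('v')(O) = Add(-245, Mul(-35, O)) (Function('v')(O) = Mul(Mul(Add(7, O), 7), -5) = Mul(Add(49, Mul(7, O)), -5) = Add(-245, Mul(-35, O)))
Mul(Add(-20420, Function('U')(Function('G')(-2, -6))), Pow(Add(Function('v')(52), -20400), -1)) = Mul(Add(-20420, 209), Pow(Add(Add(-245, Mul(-35, 52)), -20400), -1)) = Mul(-20211, Pow(Add(Add(-245, -1820), -20400), -1)) = Mul(-20211, Pow(Add(-2065, -20400), -1)) = Mul(-20211, Pow(-22465, -1)) = Mul(-20211, Rational(-1, 22465)) = Rational(20211, 22465)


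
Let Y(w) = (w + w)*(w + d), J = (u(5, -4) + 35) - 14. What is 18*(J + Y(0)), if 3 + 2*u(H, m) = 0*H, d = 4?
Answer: 351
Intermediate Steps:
u(H, m) = -3/2 (u(H, m) = -3/2 + (0*H)/2 = -3/2 + (½)*0 = -3/2 + 0 = -3/2)
J = 39/2 (J = (-3/2 + 35) - 14 = 67/2 - 14 = 39/2 ≈ 19.500)
Y(w) = 2*w*(4 + w) (Y(w) = (w + w)*(w + 4) = (2*w)*(4 + w) = 2*w*(4 + w))
18*(J + Y(0)) = 18*(39/2 + 2*0*(4 + 0)) = 18*(39/2 + 2*0*4) = 18*(39/2 + 0) = 18*(39/2) = 351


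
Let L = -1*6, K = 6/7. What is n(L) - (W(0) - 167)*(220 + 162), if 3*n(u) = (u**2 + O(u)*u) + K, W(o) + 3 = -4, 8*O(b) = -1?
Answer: 1861455/28 ≈ 66481.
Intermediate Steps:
O(b) = -1/8 (O(b) = (1/8)*(-1) = -1/8)
K = 6/7 (K = 6*(1/7) = 6/7 ≈ 0.85714)
W(o) = -7 (W(o) = -3 - 4 = -7)
L = -6
n(u) = 2/7 - u/24 + u**2/3 (n(u) = ((u**2 - u/8) + 6/7)/3 = (6/7 + u**2 - u/8)/3 = 2/7 - u/24 + u**2/3)
n(L) - (W(0) - 167)*(220 + 162) = (2/7 - 1/24*(-6) + (1/3)*(-6)**2) - (-7 - 167)*(220 + 162) = (2/7 + 1/4 + (1/3)*36) - (-174)*382 = (2/7 + 1/4 + 12) - 1*(-66468) = 351/28 + 66468 = 1861455/28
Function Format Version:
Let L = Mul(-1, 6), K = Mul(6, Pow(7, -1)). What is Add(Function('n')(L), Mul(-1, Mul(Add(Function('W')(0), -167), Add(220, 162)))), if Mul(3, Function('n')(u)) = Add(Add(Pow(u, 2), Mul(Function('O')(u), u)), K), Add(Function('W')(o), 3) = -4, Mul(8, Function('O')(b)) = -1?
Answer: Rational(1861455, 28) ≈ 66481.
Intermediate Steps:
Function('O')(b) = Rational(-1, 8) (Function('O')(b) = Mul(Rational(1, 8), -1) = Rational(-1, 8))
K = Rational(6, 7) (K = Mul(6, Rational(1, 7)) = Rational(6, 7) ≈ 0.85714)
Function('W')(o) = -7 (Function('W')(o) = Add(-3, -4) = -7)
L = -6
Function('n')(u) = Add(Rational(2, 7), Mul(Rational(-1, 24), u), Mul(Rational(1, 3), Pow(u, 2))) (Function('n')(u) = Mul(Rational(1, 3), Add(Add(Pow(u, 2), Mul(Rational(-1, 8), u)), Rational(6, 7))) = Mul(Rational(1, 3), Add(Rational(6, 7), Pow(u, 2), Mul(Rational(-1, 8), u))) = Add(Rational(2, 7), Mul(Rational(-1, 24), u), Mul(Rational(1, 3), Pow(u, 2))))
Add(Function('n')(L), Mul(-1, Mul(Add(Function('W')(0), -167), Add(220, 162)))) = Add(Add(Rational(2, 7), Mul(Rational(-1, 24), -6), Mul(Rational(1, 3), Pow(-6, 2))), Mul(-1, Mul(Add(-7, -167), Add(220, 162)))) = Add(Add(Rational(2, 7), Rational(1, 4), Mul(Rational(1, 3), 36)), Mul(-1, Mul(-174, 382))) = Add(Add(Rational(2, 7), Rational(1, 4), 12), Mul(-1, -66468)) = Add(Rational(351, 28), 66468) = Rational(1861455, 28)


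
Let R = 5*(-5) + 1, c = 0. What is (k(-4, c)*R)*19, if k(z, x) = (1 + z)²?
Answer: -4104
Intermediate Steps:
R = -24 (R = -25 + 1 = -24)
(k(-4, c)*R)*19 = ((1 - 4)²*(-24))*19 = ((-3)²*(-24))*19 = (9*(-24))*19 = -216*19 = -4104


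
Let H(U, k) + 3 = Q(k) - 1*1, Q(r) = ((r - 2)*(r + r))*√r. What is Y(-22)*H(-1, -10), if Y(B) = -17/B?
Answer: -34/11 + 2040*I*√10/11 ≈ -3.0909 + 586.46*I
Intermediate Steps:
Q(r) = 2*r^(3/2)*(-2 + r) (Q(r) = ((-2 + r)*(2*r))*√r = (2*r*(-2 + r))*√r = 2*r^(3/2)*(-2 + r))
H(U, k) = -4 + 2*k^(3/2)*(-2 + k) (H(U, k) = -3 + (2*k^(3/2)*(-2 + k) - 1*1) = -3 + (2*k^(3/2)*(-2 + k) - 1) = -3 + (-1 + 2*k^(3/2)*(-2 + k)) = -4 + 2*k^(3/2)*(-2 + k))
Y(-22)*H(-1, -10) = (-17/(-22))*(-4 + 2*(-10)^(3/2)*(-2 - 10)) = (-17*(-1/22))*(-4 + 2*(-10*I*√10)*(-12)) = 17*(-4 + 240*I*√10)/22 = -34/11 + 2040*I*√10/11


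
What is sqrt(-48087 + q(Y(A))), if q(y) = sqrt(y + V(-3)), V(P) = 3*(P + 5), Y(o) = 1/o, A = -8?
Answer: sqrt(-192348 + sqrt(94))/2 ≈ 219.28*I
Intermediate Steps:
V(P) = 15 + 3*P (V(P) = 3*(5 + P) = 15 + 3*P)
q(y) = sqrt(6 + y) (q(y) = sqrt(y + (15 + 3*(-3))) = sqrt(y + (15 - 9)) = sqrt(y + 6) = sqrt(6 + y))
sqrt(-48087 + q(Y(A))) = sqrt(-48087 + sqrt(6 + 1/(-8))) = sqrt(-48087 + sqrt(6 - 1/8)) = sqrt(-48087 + sqrt(47/8)) = sqrt(-48087 + sqrt(94)/4)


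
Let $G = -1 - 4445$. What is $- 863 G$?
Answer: $3836898$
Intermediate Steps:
$G = -4446$
$- 863 G = \left(-863\right) \left(-4446\right) = 3836898$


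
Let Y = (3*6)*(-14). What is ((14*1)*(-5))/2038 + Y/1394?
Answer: -152789/710243 ≈ -0.21512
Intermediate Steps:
Y = -252 (Y = 18*(-14) = -252)
((14*1)*(-5))/2038 + Y/1394 = ((14*1)*(-5))/2038 - 252/1394 = (14*(-5))*(1/2038) - 252*1/1394 = -70*1/2038 - 126/697 = -35/1019 - 126/697 = -152789/710243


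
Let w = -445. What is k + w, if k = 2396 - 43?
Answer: 1908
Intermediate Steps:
k = 2353
k + w = 2353 - 445 = 1908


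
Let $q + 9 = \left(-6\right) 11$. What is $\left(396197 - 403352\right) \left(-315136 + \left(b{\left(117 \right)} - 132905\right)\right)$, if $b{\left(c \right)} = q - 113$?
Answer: $3207078495$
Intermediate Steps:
$q = -75$ ($q = -9 - 66 = -75$)
$b{\left(c \right)} = -188$ ($b{\left(c \right)} = -75 - 113 = -188$)
$\left(396197 - 403352\right) \left(-315136 + \left(b{\left(117 \right)} - 132905\right)\right) = \left(396197 - 403352\right) \left(-315136 - 133093\right) = - 7155 \left(-315136 - 133093\right) = \left(-7155\right) \left(-448229\right) = 3207078495$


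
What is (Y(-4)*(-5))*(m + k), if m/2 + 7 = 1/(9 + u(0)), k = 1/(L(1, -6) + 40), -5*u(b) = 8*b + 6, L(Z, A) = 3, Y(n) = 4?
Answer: 460180/1677 ≈ 274.41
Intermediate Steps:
u(b) = -6/5 - 8*b/5 (u(b) = -(8*b + 6)/5 = -(6 + 8*b)/5 = -6/5 - 8*b/5)
k = 1/43 (k = 1/(3 + 40) = 1/43 ≈ 0.023256)
m = -536/39 (m = -14 + 2/(9 + (-6/5 - 8/5*0)) = -14 + 2/(9 + (-6/5 + 0)) = -14 + 2/(9 - 6/5) = -14 + 2/(39/5) = -14 + 2*(5/39) = -14 + 10/39 = -536/39 ≈ -13.744)
(Y(-4)*(-5))*(m + k) = (4*(-5))*(-536/39 + 1/43) = -20*(-23009/1677) = 460180/1677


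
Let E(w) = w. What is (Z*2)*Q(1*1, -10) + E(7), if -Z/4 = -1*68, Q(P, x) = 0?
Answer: 7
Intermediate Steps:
Z = 272 (Z = -(-4)*68 = -4*(-68) = 272)
(Z*2)*Q(1*1, -10) + E(7) = (272*2)*0 + 7 = 544*0 + 7 = 0 + 7 = 7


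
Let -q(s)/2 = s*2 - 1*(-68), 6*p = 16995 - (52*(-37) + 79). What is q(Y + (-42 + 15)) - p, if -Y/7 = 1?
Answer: -3140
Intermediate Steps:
Y = -7 (Y = -7*1 = -7)
p = 3140 (p = (16995 - (52*(-37) + 79))/6 = (16995 - (-1924 + 79))/6 = (16995 - 1*(-1845))/6 = (16995 + 1845)/6 = (⅙)*18840 = 3140)
q(s) = -136 - 4*s (q(s) = -2*(s*2 - 1*(-68)) = -2*(2*s + 68) = -2*(68 + 2*s) = -136 - 4*s)
q(Y + (-42 + 15)) - p = (-136 - 4*(-7 + (-42 + 15))) - 1*3140 = (-136 - 4*(-7 - 27)) - 3140 = (-136 - 4*(-34)) - 3140 = (-136 + 136) - 3140 = 0 - 3140 = -3140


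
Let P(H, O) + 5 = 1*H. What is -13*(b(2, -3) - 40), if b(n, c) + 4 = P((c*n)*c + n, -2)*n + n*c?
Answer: 260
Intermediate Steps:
P(H, O) = -5 + H (P(H, O) = -5 + 1*H = -5 + H)
b(n, c) = -4 + c*n + n*(-5 + n + n*c**2) (b(n, c) = -4 + ((-5 + ((c*n)*c + n))*n + n*c) = -4 + ((-5 + (n*c**2 + n))*n + c*n) = -4 + ((-5 + (n + n*c**2))*n + c*n) = -4 + ((-5 + n + n*c**2)*n + c*n) = -4 + (n*(-5 + n + n*c**2) + c*n) = -4 + (c*n + n*(-5 + n + n*c**2)) = -4 + c*n + n*(-5 + n + n*c**2))
-13*(b(2, -3) - 40) = -13*((-4 - 3*2 + 2*(-5 + 2*(1 + (-3)**2))) - 40) = -13*((-4 - 6 + 2*(-5 + 2*(1 + 9))) - 40) = -13*((-4 - 6 + 2*(-5 + 2*10)) - 40) = -13*((-4 - 6 + 2*(-5 + 20)) - 40) = -13*((-4 - 6 + 2*15) - 40) = -13*((-4 - 6 + 30) - 40) = -13*(20 - 40) = -13*(-20) = 260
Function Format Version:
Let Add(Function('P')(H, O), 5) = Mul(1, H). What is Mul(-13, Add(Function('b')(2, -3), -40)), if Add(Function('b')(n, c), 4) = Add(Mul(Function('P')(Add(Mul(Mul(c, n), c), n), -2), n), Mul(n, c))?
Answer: 260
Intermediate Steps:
Function('P')(H, O) = Add(-5, H) (Function('P')(H, O) = Add(-5, Mul(1, H)) = Add(-5, H))
Function('b')(n, c) = Add(-4, Mul(c, n), Mul(n, Add(-5, n, Mul(n, Pow(c, 2))))) (Function('b')(n, c) = Add(-4, Add(Mul(Add(-5, Add(Mul(Mul(c, n), c), n)), n), Mul(n, c))) = Add(-4, Add(Mul(Add(-5, Add(Mul(n, Pow(c, 2)), n)), n), Mul(c, n))) = Add(-4, Add(Mul(Add(-5, Add(n, Mul(n, Pow(c, 2)))), n), Mul(c, n))) = Add(-4, Add(Mul(Add(-5, n, Mul(n, Pow(c, 2))), n), Mul(c, n))) = Add(-4, Add(Mul(n, Add(-5, n, Mul(n, Pow(c, 2)))), Mul(c, n))) = Add(-4, Add(Mul(c, n), Mul(n, Add(-5, n, Mul(n, Pow(c, 2)))))) = Add(-4, Mul(c, n), Mul(n, Add(-5, n, Mul(n, Pow(c, 2))))))
Mul(-13, Add(Function('b')(2, -3), -40)) = Mul(-13, Add(Add(-4, Mul(-3, 2), Mul(2, Add(-5, Mul(2, Add(1, Pow(-3, 2)))))), -40)) = Mul(-13, Add(Add(-4, -6, Mul(2, Add(-5, Mul(2, Add(1, 9))))), -40)) = Mul(-13, Add(Add(-4, -6, Mul(2, Add(-5, Mul(2, 10)))), -40)) = Mul(-13, Add(Add(-4, -6, Mul(2, Add(-5, 20))), -40)) = Mul(-13, Add(Add(-4, -6, Mul(2, 15)), -40)) = Mul(-13, Add(Add(-4, -6, 30), -40)) = Mul(-13, Add(20, -40)) = Mul(-13, -20) = 260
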